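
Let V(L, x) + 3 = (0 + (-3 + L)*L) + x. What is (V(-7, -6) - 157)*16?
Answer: -1536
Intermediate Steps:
V(L, x) = -3 + x + L*(-3 + L) (V(L, x) = -3 + ((0 + (-3 + L)*L) + x) = -3 + ((0 + L*(-3 + L)) + x) = -3 + (L*(-3 + L) + x) = -3 + (x + L*(-3 + L)) = -3 + x + L*(-3 + L))
(V(-7, -6) - 157)*16 = ((-3 - 6 + (-7)² - 3*(-7)) - 157)*16 = ((-3 - 6 + 49 + 21) - 157)*16 = (61 - 157)*16 = -96*16 = -1536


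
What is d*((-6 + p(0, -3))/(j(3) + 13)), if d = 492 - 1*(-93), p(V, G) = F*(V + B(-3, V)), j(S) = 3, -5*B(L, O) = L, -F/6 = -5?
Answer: 1755/4 ≈ 438.75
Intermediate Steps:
F = 30 (F = -6*(-5) = 30)
B(L, O) = -L/5
p(V, G) = 18 + 30*V (p(V, G) = 30*(V - ⅕*(-3)) = 30*(V + ⅗) = 30*(⅗ + V) = 18 + 30*V)
d = 585 (d = 492 + 93 = 585)
d*((-6 + p(0, -3))/(j(3) + 13)) = 585*((-6 + (18 + 30*0))/(3 + 13)) = 585*((-6 + (18 + 0))/16) = 585*((-6 + 18)*(1/16)) = 585*(12*(1/16)) = 585*(¾) = 1755/4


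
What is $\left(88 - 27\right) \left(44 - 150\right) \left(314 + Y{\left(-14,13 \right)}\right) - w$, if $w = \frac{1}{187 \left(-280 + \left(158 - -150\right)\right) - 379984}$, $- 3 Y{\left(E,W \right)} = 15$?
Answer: $- \frac{748744255511}{374748} \approx -1.998 \cdot 10^{6}$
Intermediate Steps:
$Y{\left(E,W \right)} = -5$ ($Y{\left(E,W \right)} = \left(- \frac{1}{3}\right) 15 = -5$)
$w = - \frac{1}{374748}$ ($w = \frac{1}{187 \left(-280 + \left(158 + 150\right)\right) - 379984} = \frac{1}{187 \left(-280 + 308\right) - 379984} = \frac{1}{187 \cdot 28 - 379984} = \frac{1}{5236 - 379984} = \frac{1}{-374748} = - \frac{1}{374748} \approx -2.6685 \cdot 10^{-6}$)
$\left(88 - 27\right) \left(44 - 150\right) \left(314 + Y{\left(-14,13 \right)}\right) - w = \left(88 - 27\right) \left(44 - 150\right) \left(314 - 5\right) - - \frac{1}{374748} = 61 \left(-106\right) 309 + \frac{1}{374748} = \left(-6466\right) 309 + \frac{1}{374748} = -1997994 + \frac{1}{374748} = - \frac{748744255511}{374748}$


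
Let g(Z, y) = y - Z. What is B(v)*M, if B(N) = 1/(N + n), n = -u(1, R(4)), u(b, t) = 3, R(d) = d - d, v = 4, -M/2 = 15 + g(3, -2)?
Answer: -20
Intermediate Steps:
M = -20 (M = -2*(15 + (-2 - 1*3)) = -2*(15 + (-2 - 3)) = -2*(15 - 5) = -2*10 = -20)
R(d) = 0
n = -3 (n = -1*3 = -3)
B(N) = 1/(-3 + N) (B(N) = 1/(N - 3) = 1/(-3 + N))
B(v)*M = -20/(-3 + 4) = -20/1 = 1*(-20) = -20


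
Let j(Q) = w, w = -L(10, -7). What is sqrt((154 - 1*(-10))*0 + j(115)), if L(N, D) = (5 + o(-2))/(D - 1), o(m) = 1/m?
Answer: 3/4 ≈ 0.75000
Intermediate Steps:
L(N, D) = 9/(2*(-1 + D)) (L(N, D) = (5 + 1/(-2))/(D - 1) = (5 - 1/2)/(-1 + D) = 9/(2*(-1 + D)))
w = 9/16 (w = -9/(2*(-1 - 7)) = -9/(2*(-8)) = -9*(-1)/(2*8) = -1*(-9/16) = 9/16 ≈ 0.56250)
j(Q) = 9/16
sqrt((154 - 1*(-10))*0 + j(115)) = sqrt((154 - 1*(-10))*0 + 9/16) = sqrt((154 + 10)*0 + 9/16) = sqrt(164*0 + 9/16) = sqrt(0 + 9/16) = sqrt(9/16) = 3/4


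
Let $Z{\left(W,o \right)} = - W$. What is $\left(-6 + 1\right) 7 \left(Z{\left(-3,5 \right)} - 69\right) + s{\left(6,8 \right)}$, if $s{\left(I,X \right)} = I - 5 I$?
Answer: $2286$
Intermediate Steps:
$s{\left(I,X \right)} = - 4 I$
$\left(-6 + 1\right) 7 \left(Z{\left(-3,5 \right)} - 69\right) + s{\left(6,8 \right)} = \left(-6 + 1\right) 7 \left(\left(-1\right) \left(-3\right) - 69\right) - 24 = \left(-5\right) 7 \left(3 - 69\right) - 24 = \left(-35\right) \left(-66\right) - 24 = 2310 - 24 = 2286$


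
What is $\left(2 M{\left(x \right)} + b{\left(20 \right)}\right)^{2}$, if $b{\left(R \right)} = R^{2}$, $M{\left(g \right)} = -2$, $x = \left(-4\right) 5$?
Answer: $156816$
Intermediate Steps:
$x = -20$
$\left(2 M{\left(x \right)} + b{\left(20 \right)}\right)^{2} = \left(2 \left(-2\right) + 20^{2}\right)^{2} = \left(-4 + 400\right)^{2} = 396^{2} = 156816$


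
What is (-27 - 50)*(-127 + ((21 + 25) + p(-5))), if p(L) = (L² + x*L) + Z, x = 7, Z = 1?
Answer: 6930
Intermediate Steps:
p(L) = 1 + L² + 7*L (p(L) = (L² + 7*L) + 1 = 1 + L² + 7*L)
(-27 - 50)*(-127 + ((21 + 25) + p(-5))) = (-27 - 50)*(-127 + ((21 + 25) + (1 + (-5)² + 7*(-5)))) = -77*(-127 + (46 + (1 + 25 - 35))) = -77*(-127 + (46 - 9)) = -77*(-127 + 37) = -77*(-90) = 6930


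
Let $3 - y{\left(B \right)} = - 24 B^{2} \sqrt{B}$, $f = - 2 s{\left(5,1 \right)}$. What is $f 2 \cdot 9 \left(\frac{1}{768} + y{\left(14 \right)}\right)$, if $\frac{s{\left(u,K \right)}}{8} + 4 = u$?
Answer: $- \frac{6915}{8} - 1354752 \sqrt{14} \approx -5.0699 \cdot 10^{6}$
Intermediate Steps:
$s{\left(u,K \right)} = -32 + 8 u$
$f = -16$ ($f = - 2 \left(-32 + 8 \cdot 5\right) = - 2 \left(-32 + 40\right) = \left(-2\right) 8 = -16$)
$y{\left(B \right)} = 3 + 24 B^{\frac{5}{2}}$ ($y{\left(B \right)} = 3 - - 24 B^{2} \sqrt{B} = 3 - - 24 B^{\frac{5}{2}} = 3 + 24 B^{\frac{5}{2}}$)
$f 2 \cdot 9 \left(\frac{1}{768} + y{\left(14 \right)}\right) = \left(-16\right) 2 \cdot 9 \left(\frac{1}{768} + \left(3 + 24 \cdot 14^{\frac{5}{2}}\right)\right) = \left(-32\right) 9 \left(\frac{1}{768} + \left(3 + 24 \cdot 196 \sqrt{14}\right)\right) = - 288 \left(\frac{1}{768} + \left(3 + 4704 \sqrt{14}\right)\right) = - 288 \left(\frac{2305}{768} + 4704 \sqrt{14}\right) = - \frac{6915}{8} - 1354752 \sqrt{14}$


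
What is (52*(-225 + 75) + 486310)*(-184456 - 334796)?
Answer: -248467274520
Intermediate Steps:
(52*(-225 + 75) + 486310)*(-184456 - 334796) = (52*(-150) + 486310)*(-519252) = (-7800 + 486310)*(-519252) = 478510*(-519252) = -248467274520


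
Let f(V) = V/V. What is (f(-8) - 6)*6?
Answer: -30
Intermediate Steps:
f(V) = 1
(f(-8) - 6)*6 = (1 - 6)*6 = -5*6 = -30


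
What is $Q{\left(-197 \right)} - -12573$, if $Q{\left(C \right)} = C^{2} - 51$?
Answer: $51331$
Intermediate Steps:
$Q{\left(C \right)} = -51 + C^{2}$ ($Q{\left(C \right)} = C^{2} - 51 = -51 + C^{2}$)
$Q{\left(-197 \right)} - -12573 = \left(-51 + \left(-197\right)^{2}\right) - -12573 = \left(-51 + 38809\right) + 12573 = 38758 + 12573 = 51331$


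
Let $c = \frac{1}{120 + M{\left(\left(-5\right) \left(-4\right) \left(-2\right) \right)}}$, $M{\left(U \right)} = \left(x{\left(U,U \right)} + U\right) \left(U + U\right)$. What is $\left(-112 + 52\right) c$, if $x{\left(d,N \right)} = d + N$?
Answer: $- \frac{1}{162} \approx -0.0061728$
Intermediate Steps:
$x{\left(d,N \right)} = N + d$
$M{\left(U \right)} = 6 U^{2}$ ($M{\left(U \right)} = \left(\left(U + U\right) + U\right) \left(U + U\right) = \left(2 U + U\right) 2 U = 3 U 2 U = 6 U^{2}$)
$c = \frac{1}{9720}$ ($c = \frac{1}{120 + 6 \left(\left(-5\right) \left(-4\right) \left(-2\right)\right)^{2}} = \frac{1}{120 + 6 \left(20 \left(-2\right)\right)^{2}} = \frac{1}{120 + 6 \left(-40\right)^{2}} = \frac{1}{120 + 6 \cdot 1600} = \frac{1}{120 + 9600} = \frac{1}{9720} \approx 0.00010288$)
$\left(-112 + 52\right) c = \left(-112 + 52\right) \frac{1}{9720} = \left(-60\right) \frac{1}{9720} = - \frac{1}{162}$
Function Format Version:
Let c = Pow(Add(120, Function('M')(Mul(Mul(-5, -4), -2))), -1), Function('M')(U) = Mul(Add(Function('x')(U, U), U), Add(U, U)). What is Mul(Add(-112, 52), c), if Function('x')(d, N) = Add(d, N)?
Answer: Rational(-1, 162) ≈ -0.0061728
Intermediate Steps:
Function('x')(d, N) = Add(N, d)
Function('M')(U) = Mul(6, Pow(U, 2)) (Function('M')(U) = Mul(Add(Add(U, U), U), Add(U, U)) = Mul(Add(Mul(2, U), U), Mul(2, U)) = Mul(Mul(3, U), Mul(2, U)) = Mul(6, Pow(U, 2)))
c = Rational(1, 9720) (c = Pow(Add(120, Mul(6, Pow(Mul(Mul(-5, -4), -2), 2))), -1) = Pow(Add(120, Mul(6, Pow(Mul(20, -2), 2))), -1) = Pow(Add(120, Mul(6, Pow(-40, 2))), -1) = Pow(Add(120, Mul(6, 1600)), -1) = Pow(Add(120, 9600), -1) = Pow(9720, -1) = Rational(1, 9720) ≈ 0.00010288)
Mul(Add(-112, 52), c) = Mul(Add(-112, 52), Rational(1, 9720)) = Mul(-60, Rational(1, 9720)) = Rational(-1, 162)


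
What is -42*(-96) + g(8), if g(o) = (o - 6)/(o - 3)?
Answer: 20162/5 ≈ 4032.4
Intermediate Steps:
g(o) = (-6 + o)/(-3 + o)
-42*(-96) + g(8) = -42*(-96) + (-6 + 8)/(-3 + 8) = 4032 + 2/5 = 4032 + (⅕)*2 = 4032 + ⅖ = 20162/5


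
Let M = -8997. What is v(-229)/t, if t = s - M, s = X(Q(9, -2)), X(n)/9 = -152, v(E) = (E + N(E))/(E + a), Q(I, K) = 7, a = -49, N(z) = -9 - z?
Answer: 3/706954 ≈ 4.2436e-6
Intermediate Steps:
v(E) = -9/(-49 + E) (v(E) = (E + (-9 - E))/(E - 49) = -9/(-49 + E))
X(n) = -1368 (X(n) = 9*(-152) = -1368)
s = -1368
t = 7629 (t = -1368 - 1*(-8997) = -1368 + 8997 = 7629)
v(-229)/t = -9/(-49 - 229)/7629 = -9/(-278)*(1/7629) = -9*(-1/278)*(1/7629) = (9/278)*(1/7629) = 3/706954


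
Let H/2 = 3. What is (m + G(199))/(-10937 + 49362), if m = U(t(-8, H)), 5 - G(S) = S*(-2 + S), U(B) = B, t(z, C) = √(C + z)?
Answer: -39198/38425 + I*√2/38425 ≈ -1.0201 + 3.6805e-5*I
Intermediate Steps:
H = 6 (H = 2*3 = 6)
G(S) = 5 - S*(-2 + S)
m = I*√2 (m = √(6 - 8) = √(-2) = I*√2 ≈ 1.4142*I)
(m + G(199))/(-10937 + 49362) = (I*√2 + (5 - 1*199² + 2*199))/(-10937 + 49362) = (I*√2 + (5 - 1*39601 + 398))/38425 = (I*√2 + (5 - 39601 + 398))*(1/38425) = (I*√2 - 39198)*(1/38425) = (-39198 + I*√2)*(1/38425) = -39198/38425 + I*√2/38425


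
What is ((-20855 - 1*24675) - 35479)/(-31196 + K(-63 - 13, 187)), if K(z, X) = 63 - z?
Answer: 81009/31057 ≈ 2.6084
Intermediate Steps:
((-20855 - 1*24675) - 35479)/(-31196 + K(-63 - 13, 187)) = ((-20855 - 1*24675) - 35479)/(-31196 + (63 - (-63 - 13))) = ((-20855 - 24675) - 35479)/(-31196 + (63 - 1*(-76))) = (-45530 - 35479)/(-31196 + (63 + 76)) = -81009/(-31196 + 139) = -81009/(-31057) = -81009*(-1/31057) = 81009/31057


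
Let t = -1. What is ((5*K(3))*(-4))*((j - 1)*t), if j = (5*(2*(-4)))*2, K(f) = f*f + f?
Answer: -19440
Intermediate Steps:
K(f) = f + f² (K(f) = f² + f = f + f²)
j = -80 (j = (5*(-8))*2 = -40*2 = -80)
((5*K(3))*(-4))*((j - 1)*t) = ((5*(3*(1 + 3)))*(-4))*((-80 - 1)*(-1)) = ((5*(3*4))*(-4))*(-81*(-1)) = ((5*12)*(-4))*81 = (60*(-4))*81 = -240*81 = -19440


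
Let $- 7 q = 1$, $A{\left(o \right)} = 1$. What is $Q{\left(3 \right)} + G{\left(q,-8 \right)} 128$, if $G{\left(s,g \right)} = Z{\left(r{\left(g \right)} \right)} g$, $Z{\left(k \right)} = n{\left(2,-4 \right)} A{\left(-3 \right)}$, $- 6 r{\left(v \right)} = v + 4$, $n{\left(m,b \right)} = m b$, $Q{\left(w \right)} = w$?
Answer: $8195$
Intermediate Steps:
$q = - \frac{1}{7}$ ($q = \left(- \frac{1}{7}\right) 1 = - \frac{1}{7} \approx -0.14286$)
$n{\left(m,b \right)} = b m$
$r{\left(v \right)} = - \frac{2}{3} - \frac{v}{6}$ ($r{\left(v \right)} = - \frac{v + 4}{6} = - \frac{4 + v}{6} = - \frac{2}{3} - \frac{v}{6}$)
$Z{\left(k \right)} = -8$ ($Z{\left(k \right)} = \left(-4\right) 2 \cdot 1 = \left(-8\right) 1 = -8$)
$G{\left(s,g \right)} = - 8 g$
$Q{\left(3 \right)} + G{\left(q,-8 \right)} 128 = 3 + \left(-8\right) \left(-8\right) 128 = 3 + 64 \cdot 128 = 3 + 8192 = 8195$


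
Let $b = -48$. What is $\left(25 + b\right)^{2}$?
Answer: $529$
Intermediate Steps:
$\left(25 + b\right)^{2} = \left(25 - 48\right)^{2} = \left(-23\right)^{2} = 529$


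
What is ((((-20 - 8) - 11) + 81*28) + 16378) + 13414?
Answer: 32021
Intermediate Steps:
((((-20 - 8) - 11) + 81*28) + 16378) + 13414 = (((-28 - 11) + 2268) + 16378) + 13414 = ((-39 + 2268) + 16378) + 13414 = (2229 + 16378) + 13414 = 18607 + 13414 = 32021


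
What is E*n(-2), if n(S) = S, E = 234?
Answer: -468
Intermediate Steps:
E*n(-2) = 234*(-2) = -468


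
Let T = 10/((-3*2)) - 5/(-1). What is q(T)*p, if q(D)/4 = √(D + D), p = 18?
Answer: 48*√15 ≈ 185.90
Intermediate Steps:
T = 10/3 (T = 10/(-6) - 5*(-1) = 10*(-⅙) + 5 = -5/3 + 5 = 10/3 ≈ 3.3333)
q(D) = 4*√2*√D (q(D) = 4*√(D + D) = 4*√(2*D) = 4*(√2*√D) = 4*√2*√D)
q(T)*p = (4*√2*√(10/3))*18 = (4*√2*(√30/3))*18 = (8*√15/3)*18 = 48*√15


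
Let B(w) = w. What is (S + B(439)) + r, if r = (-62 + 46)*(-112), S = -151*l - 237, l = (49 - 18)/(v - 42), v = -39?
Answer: 166195/81 ≈ 2051.8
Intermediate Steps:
l = -31/81 (l = (49 - 18)/(-39 - 42) = 31/(-81) = 31*(-1/81) = -31/81 ≈ -0.38272)
S = -14516/81 (S = -151*(-31/81) - 237 = 4681/81 - 237 = -14516/81 ≈ -179.21)
r = 1792 (r = -16*(-112) = 1792)
(S + B(439)) + r = (-14516/81 + 439) + 1792 = 21043/81 + 1792 = 166195/81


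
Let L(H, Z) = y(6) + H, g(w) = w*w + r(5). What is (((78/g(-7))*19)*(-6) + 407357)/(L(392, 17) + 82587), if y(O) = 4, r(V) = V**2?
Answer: 15067763/3070371 ≈ 4.9075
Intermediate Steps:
g(w) = 25 + w**2 (g(w) = w*w + 5**2 = w**2 + 25 = 25 + w**2)
L(H, Z) = 4 + H
(((78/g(-7))*19)*(-6) + 407357)/(L(392, 17) + 82587) = (((78/(25 + (-7)**2))*19)*(-6) + 407357)/((4 + 392) + 82587) = (((78/(25 + 49))*19)*(-6) + 407357)/(396 + 82587) = (((78/74)*19)*(-6) + 407357)/82983 = (((78*(1/74))*19)*(-6) + 407357)*(1/82983) = (((39/37)*19)*(-6) + 407357)*(1/82983) = ((741/37)*(-6) + 407357)*(1/82983) = (-4446/37 + 407357)*(1/82983) = (15067763/37)*(1/82983) = 15067763/3070371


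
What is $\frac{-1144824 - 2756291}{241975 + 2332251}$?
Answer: $- \frac{3901115}{2574226} \approx -1.5155$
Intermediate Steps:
$\frac{-1144824 - 2756291}{241975 + 2332251} = - \frac{3901115}{2574226}$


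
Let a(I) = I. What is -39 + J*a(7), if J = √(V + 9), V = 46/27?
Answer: -39 + 119*√3/9 ≈ -16.098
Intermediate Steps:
V = 46/27 (V = 46*(1/27) = 46/27 ≈ 1.7037)
J = 17*√3/9 (J = √(46/27 + 9) = √(289/27) = 17*√3/9 ≈ 3.2717)
-39 + J*a(7) = -39 + (17*√3/9)*7 = -39 + 119*√3/9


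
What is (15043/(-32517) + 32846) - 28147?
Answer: 152782340/32517 ≈ 4698.5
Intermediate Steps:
(15043/(-32517) + 32846) - 28147 = (15043*(-1/32517) + 32846) - 28147 = (-15043/32517 + 32846) - 28147 = 1068038339/32517 - 28147 = 152782340/32517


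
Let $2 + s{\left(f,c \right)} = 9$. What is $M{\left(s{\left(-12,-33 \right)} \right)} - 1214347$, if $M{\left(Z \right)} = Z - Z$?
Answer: $-1214347$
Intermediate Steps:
$s{\left(f,c \right)} = 7$ ($s{\left(f,c \right)} = -2 + 9 = 7$)
$M{\left(Z \right)} = 0$
$M{\left(s{\left(-12,-33 \right)} \right)} - 1214347 = 0 - 1214347 = -1214347$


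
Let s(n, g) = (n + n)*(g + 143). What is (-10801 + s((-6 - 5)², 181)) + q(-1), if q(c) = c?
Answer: 67606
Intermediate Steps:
s(n, g) = 2*n*(143 + g) (s(n, g) = (2*n)*(143 + g) = 2*n*(143 + g))
(-10801 + s((-6 - 5)², 181)) + q(-1) = (-10801 + 2*(-6 - 5)²*(143 + 181)) - 1 = (-10801 + 2*(-11)²*324) - 1 = (-10801 + 2*121*324) - 1 = (-10801 + 78408) - 1 = 67607 - 1 = 67606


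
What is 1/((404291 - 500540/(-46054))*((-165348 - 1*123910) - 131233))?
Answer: -23027/3914711974171357 ≈ -5.8822e-12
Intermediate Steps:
1/((404291 - 500540/(-46054))*((-165348 - 1*123910) - 131233)) = 1/((404291 - 500540*(-1/46054))*((-165348 - 123910) - 131233)) = 1/((404291 + 250270/23027)*(-289258 - 131233)) = 1/((9309859127/23027)*(-420491)) = 1/(-3914711974171357/23027) = -23027/3914711974171357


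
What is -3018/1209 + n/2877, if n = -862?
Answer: -3241648/1159431 ≈ -2.7959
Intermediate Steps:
-3018/1209 + n/2877 = -3018/1209 - 862/2877 = -3018*1/1209 - 862*1/2877 = -1006/403 - 862/2877 = -3241648/1159431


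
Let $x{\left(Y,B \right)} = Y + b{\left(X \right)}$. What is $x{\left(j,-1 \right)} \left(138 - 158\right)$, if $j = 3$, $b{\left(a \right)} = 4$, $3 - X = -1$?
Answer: $-140$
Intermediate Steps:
$X = 4$ ($X = 3 - -1 = 3 + 1 = 4$)
$x{\left(Y,B \right)} = 4 + Y$ ($x{\left(Y,B \right)} = Y + 4 = 4 + Y$)
$x{\left(j,-1 \right)} \left(138 - 158\right) = \left(4 + 3\right) \left(138 - 158\right) = 7 \left(-20\right) = -140$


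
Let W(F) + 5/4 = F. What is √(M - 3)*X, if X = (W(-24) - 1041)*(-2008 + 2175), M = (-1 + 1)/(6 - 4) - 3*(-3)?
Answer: -712255*√6/4 ≈ -4.3617e+5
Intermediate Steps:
W(F) = -5/4 + F
M = 9 (M = 0/2 + 9 = 0*(½) + 9 = 0 + 9 = 9)
X = -712255/4 (X = ((-5/4 - 24) - 1041)*(-2008 + 2175) = (-101/4 - 1041)*167 = -4265/4*167 = -712255/4 ≈ -1.7806e+5)
√(M - 3)*X = √(9 - 3)*(-712255/4) = √6*(-712255/4) = -712255*√6/4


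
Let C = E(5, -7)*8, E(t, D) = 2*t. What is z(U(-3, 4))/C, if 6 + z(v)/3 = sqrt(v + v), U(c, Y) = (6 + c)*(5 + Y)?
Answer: -9/40 + 9*sqrt(6)/80 ≈ 0.050568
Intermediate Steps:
U(c, Y) = (5 + Y)*(6 + c)
z(v) = -18 + 3*sqrt(2)*sqrt(v) (z(v) = -18 + 3*sqrt(v + v) = -18 + 3*sqrt(2*v) = -18 + 3*(sqrt(2)*sqrt(v)) = -18 + 3*sqrt(2)*sqrt(v))
C = 80 (C = (2*5)*8 = 10*8 = 80)
z(U(-3, 4))/C = (-18 + 3*sqrt(2)*sqrt(30 + 5*(-3) + 6*4 + 4*(-3)))/80 = (-18 + 3*sqrt(2)*sqrt(30 - 15 + 24 - 12))*(1/80) = (-18 + 3*sqrt(2)*sqrt(27))*(1/80) = (-18 + 3*sqrt(2)*(3*sqrt(3)))*(1/80) = (-18 + 9*sqrt(6))*(1/80) = -9/40 + 9*sqrt(6)/80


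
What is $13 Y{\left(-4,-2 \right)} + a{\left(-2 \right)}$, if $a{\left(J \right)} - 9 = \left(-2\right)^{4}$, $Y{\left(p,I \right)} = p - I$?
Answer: $-1$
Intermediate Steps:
$a{\left(J \right)} = 25$ ($a{\left(J \right)} = 9 + \left(-2\right)^{4} = 9 + 16 = 25$)
$13 Y{\left(-4,-2 \right)} + a{\left(-2 \right)} = 13 \left(-4 - -2\right) + 25 = 13 \left(-4 + 2\right) + 25 = 13 \left(-2\right) + 25 = -26 + 25 = -1$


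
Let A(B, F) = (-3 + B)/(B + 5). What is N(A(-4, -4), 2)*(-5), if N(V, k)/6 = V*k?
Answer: 420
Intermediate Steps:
A(B, F) = (-3 + B)/(5 + B)
N(V, k) = 6*V*k (N(V, k) = 6*(V*k) = 6*V*k)
N(A(-4, -4), 2)*(-5) = (6*((-3 - 4)/(5 - 4))*2)*(-5) = (6*(-7/1)*2)*(-5) = (6*(1*(-7))*2)*(-5) = (6*(-7)*2)*(-5) = -84*(-5) = 420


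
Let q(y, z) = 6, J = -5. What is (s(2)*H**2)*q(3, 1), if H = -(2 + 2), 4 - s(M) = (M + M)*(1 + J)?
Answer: 1920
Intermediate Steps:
s(M) = 4 + 8*M (s(M) = 4 - (M + M)*(1 - 5) = 4 - 2*M*(-4) = 4 - (-8)*M = 4 + 8*M)
H = -4 (H = -1*4 = -4)
(s(2)*H**2)*q(3, 1) = ((4 + 8*2)*(-4)**2)*6 = ((4 + 16)*16)*6 = (20*16)*6 = 320*6 = 1920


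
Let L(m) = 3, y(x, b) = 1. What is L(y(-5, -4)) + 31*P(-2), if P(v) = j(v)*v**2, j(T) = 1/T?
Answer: -59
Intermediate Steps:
j(T) = 1/T
P(v) = v (P(v) = v**2/v = v)
L(y(-5, -4)) + 31*P(-2) = 3 + 31*(-2) = 3 - 62 = -59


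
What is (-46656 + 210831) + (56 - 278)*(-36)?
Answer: 172167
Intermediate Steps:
(-46656 + 210831) + (56 - 278)*(-36) = 164175 - 222*(-36) = 164175 + 7992 = 172167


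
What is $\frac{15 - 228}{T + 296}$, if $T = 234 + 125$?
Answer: $- \frac{213}{655} \approx -0.32519$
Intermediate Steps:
$T = 359$
$\frac{15 - 228}{T + 296} = \frac{15 - 228}{359 + 296} = - \frac{213}{655}$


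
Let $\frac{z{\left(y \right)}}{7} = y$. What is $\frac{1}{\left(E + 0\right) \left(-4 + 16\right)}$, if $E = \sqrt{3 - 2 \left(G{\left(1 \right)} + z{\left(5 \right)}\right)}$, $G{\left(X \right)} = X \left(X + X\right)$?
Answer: $- \frac{i \sqrt{71}}{852} \approx - 0.0098898 i$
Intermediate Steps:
$G{\left(X \right)} = 2 X^{2}$ ($G{\left(X \right)} = X 2 X = 2 X^{2}$)
$z{\left(y \right)} = 7 y$
$E = i \sqrt{71}$ ($E = \sqrt{3 - 2 \left(2 \cdot 1^{2} + 7 \cdot 5\right)} = \sqrt{3 - 2 \left(2 \cdot 1 + 35\right)} = \sqrt{3 - 2 \left(2 + 35\right)} = \sqrt{3 - 74} = \sqrt{-71} = i \sqrt{71} \approx 8.4261 i$)
$\frac{1}{\left(E + 0\right) \left(-4 + 16\right)} = \frac{1}{\left(i \sqrt{71} + 0\right) \left(-4 + 16\right)} = \frac{1}{i \sqrt{71} \cdot 12} = \frac{1}{12 i \sqrt{71}} = - \frac{i \sqrt{71}}{852}$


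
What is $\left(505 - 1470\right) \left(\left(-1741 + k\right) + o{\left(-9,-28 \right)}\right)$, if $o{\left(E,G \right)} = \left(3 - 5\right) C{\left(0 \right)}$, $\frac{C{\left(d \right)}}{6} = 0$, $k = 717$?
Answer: $988160$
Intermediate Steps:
$C{\left(d \right)} = 0$ ($C{\left(d \right)} = 6 \cdot 0 = 0$)
$o{\left(E,G \right)} = 0$ ($o{\left(E,G \right)} = \left(3 - 5\right) 0 = \left(-2\right) 0 = 0$)
$\left(505 - 1470\right) \left(\left(-1741 + k\right) + o{\left(-9,-28 \right)}\right) = \left(505 - 1470\right) \left(\left(-1741 + 717\right) + 0\right) = - 965 \left(-1024 + 0\right) = \left(-965\right) \left(-1024\right) = 988160$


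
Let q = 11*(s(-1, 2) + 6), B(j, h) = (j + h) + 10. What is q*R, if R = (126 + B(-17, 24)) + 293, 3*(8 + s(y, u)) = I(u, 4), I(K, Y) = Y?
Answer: -9592/3 ≈ -3197.3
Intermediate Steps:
s(y, u) = -20/3 (s(y, u) = -8 + (1/3)*4 = -8 + 4/3 = -20/3)
B(j, h) = 10 + h + j (B(j, h) = (h + j) + 10 = 10 + h + j)
R = 436 (R = (126 + (10 + 24 - 17)) + 293 = (126 + 17) + 293 = 143 + 293 = 436)
q = -22/3 (q = 11*(-20/3 + 6) = 11*(-2/3) = -22/3 ≈ -7.3333)
q*R = -22/3*436 = -9592/3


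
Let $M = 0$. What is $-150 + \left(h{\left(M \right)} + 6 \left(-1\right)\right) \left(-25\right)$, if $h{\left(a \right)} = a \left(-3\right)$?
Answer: $0$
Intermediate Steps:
$h{\left(a \right)} = - 3 a$
$-150 + \left(h{\left(M \right)} + 6 \left(-1\right)\right) \left(-25\right) = -150 + \left(\left(-3\right) 0 + 6 \left(-1\right)\right) \left(-25\right) = -150 + \left(0 - 6\right) \left(-25\right) = -150 - -150 = -150 + 150 = 0$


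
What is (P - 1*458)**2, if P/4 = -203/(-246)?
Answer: 3127941184/15129 ≈ 2.0675e+5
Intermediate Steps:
P = 406/123 (P = 4*(-203/(-246)) = 4*(-203*(-1/246)) = 4*(203/246) = 406/123 ≈ 3.3008)
(P - 1*458)**2 = (406/123 - 1*458)**2 = (406/123 - 458)**2 = (-55928/123)**2 = 3127941184/15129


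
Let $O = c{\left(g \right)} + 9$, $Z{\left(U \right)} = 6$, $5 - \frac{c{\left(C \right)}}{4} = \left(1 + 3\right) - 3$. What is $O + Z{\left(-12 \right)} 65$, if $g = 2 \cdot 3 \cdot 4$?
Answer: $415$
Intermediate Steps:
$g = 24$ ($g = 6 \cdot 4 = 24$)
$c{\left(C \right)} = 16$ ($c{\left(C \right)} = 20 - 4 \left(\left(1 + 3\right) - 3\right) = 20 - 4 \left(4 - 3\right) = 20 - 4 = 16$)
$O = 25$ ($O = 16 + 9 = 25$)
$O + Z{\left(-12 \right)} 65 = 25 + 6 \cdot 65 = 25 + 390 = 415$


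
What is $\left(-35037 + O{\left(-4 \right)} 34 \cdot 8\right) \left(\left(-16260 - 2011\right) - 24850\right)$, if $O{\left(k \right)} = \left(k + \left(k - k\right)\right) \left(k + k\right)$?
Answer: $1135505293$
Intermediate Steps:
$O{\left(k \right)} = 2 k^{2}$ ($O{\left(k \right)} = \left(k + 0\right) 2 k = k 2 k = 2 k^{2}$)
$\left(-35037 + O{\left(-4 \right)} 34 \cdot 8\right) \left(\left(-16260 - 2011\right) - 24850\right) = \left(-35037 + 2 \left(-4\right)^{2} \cdot 34 \cdot 8\right) \left(\left(-16260 - 2011\right) - 24850\right) = \left(-35037 + 2 \cdot 16 \cdot 34 \cdot 8\right) \left(-18271 - 24850\right) = \left(-35037 + 32 \cdot 34 \cdot 8\right) \left(-43121\right) = \left(-35037 + 1088 \cdot 8\right) \left(-43121\right) = \left(-35037 + 8704\right) \left(-43121\right) = \left(-26333\right) \left(-43121\right) = 1135505293$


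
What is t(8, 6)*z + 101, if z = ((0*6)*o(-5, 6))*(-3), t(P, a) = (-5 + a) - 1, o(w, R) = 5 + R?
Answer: 101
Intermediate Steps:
t(P, a) = -6 + a
z = 0 (z = ((0*6)*(5 + 6))*(-3) = (0*11)*(-3) = 0*(-3) = 0)
t(8, 6)*z + 101 = (-6 + 6)*0 + 101 = 0*0 + 101 = 0 + 101 = 101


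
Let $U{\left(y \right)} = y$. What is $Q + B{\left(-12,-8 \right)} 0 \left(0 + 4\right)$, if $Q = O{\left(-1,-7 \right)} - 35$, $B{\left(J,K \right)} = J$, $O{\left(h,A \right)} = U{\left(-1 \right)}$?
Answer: $-36$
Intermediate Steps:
$O{\left(h,A \right)} = -1$
$Q = -36$ ($Q = -1 - 35 = -36$)
$Q + B{\left(-12,-8 \right)} 0 \left(0 + 4\right) = -36 - 12 \cdot 0 \left(0 + 4\right) = -36 - 12 \cdot 0 \cdot 4 = -36 - 0 = -36 + 0 = -36$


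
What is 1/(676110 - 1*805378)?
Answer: -1/129268 ≈ -7.7359e-6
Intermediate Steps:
1/(676110 - 1*805378) = 1/(676110 - 805378) = 1/(-129268) = -1/129268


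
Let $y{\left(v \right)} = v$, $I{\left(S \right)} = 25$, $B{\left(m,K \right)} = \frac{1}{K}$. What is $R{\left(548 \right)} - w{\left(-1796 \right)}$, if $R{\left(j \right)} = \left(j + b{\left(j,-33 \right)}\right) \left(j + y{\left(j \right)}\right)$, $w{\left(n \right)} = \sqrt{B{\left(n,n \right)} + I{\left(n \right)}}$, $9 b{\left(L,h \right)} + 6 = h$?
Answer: $\frac{1787576}{3} - \frac{\sqrt{20159651}}{898} \approx 5.9585 \cdot 10^{5}$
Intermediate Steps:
$b{\left(L,h \right)} = - \frac{2}{3} + \frac{h}{9}$
$w{\left(n \right)} = \sqrt{25 + \frac{1}{n}}$ ($w{\left(n \right)} = \sqrt{\frac{1}{n} + 25} = \sqrt{25 + \frac{1}{n}}$)
$R{\left(j \right)} = 2 j \left(- \frac{13}{3} + j\right)$ ($R{\left(j \right)} = \left(j + \left(- \frac{2}{3} + \frac{1}{9} \left(-33\right)\right)\right) \left(j + j\right) = \left(j - \frac{13}{3}\right) 2 j = \left(- \frac{13}{3} + j\right) 2 j = 2 j \left(- \frac{13}{3} + j\right)$)
$R{\left(548 \right)} - w{\left(-1796 \right)} = \frac{2}{3} \cdot 548 \left(-13 + 3 \cdot 548\right) - \sqrt{25 + \frac{1}{-1796}} = \frac{2}{3} \cdot 548 \left(-13 + 1644\right) - \sqrt{25 - \frac{1}{1796}} = \frac{2}{3} \cdot 548 \cdot 1631 - \sqrt{\frac{44899}{1796}} = \frac{1787576}{3} - \frac{\sqrt{20159651}}{898}$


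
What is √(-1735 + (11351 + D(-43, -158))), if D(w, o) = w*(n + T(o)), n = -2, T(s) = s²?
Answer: 25*I*√1702 ≈ 1031.4*I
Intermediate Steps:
D(w, o) = w*(-2 + o²)
√(-1735 + (11351 + D(-43, -158))) = √(-1735 + (11351 - 43*(-2 + (-158)²))) = √(-1735 + (11351 - 43*(-2 + 24964))) = √(-1735 + (11351 - 43*24962)) = √(-1735 + (11351 - 1073366)) = √(-1735 - 1062015) = √(-1063750) = 25*I*√1702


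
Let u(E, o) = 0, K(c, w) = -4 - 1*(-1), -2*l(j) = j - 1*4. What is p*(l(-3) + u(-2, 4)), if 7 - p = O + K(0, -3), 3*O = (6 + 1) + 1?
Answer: 77/3 ≈ 25.667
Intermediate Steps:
l(j) = 2 - j/2 (l(j) = -(j - 1*4)/2 = -(j - 4)/2 = -(-4 + j)/2 = 2 - j/2)
K(c, w) = -3 (K(c, w) = -4 + 1 = -3)
O = 8/3 (O = ((6 + 1) + 1)/3 = (7 + 1)/3 = (1/3)*8 = 8/3 ≈ 2.6667)
p = 22/3 (p = 7 - (8/3 - 3) = 7 - 1*(-1/3) = 7 + 1/3 = 22/3 ≈ 7.3333)
p*(l(-3) + u(-2, 4)) = 22*((2 - 1/2*(-3)) + 0)/3 = 22*((2 + 3/2) + 0)/3 = 22*(7/2 + 0)/3 = (22/3)*(7/2) = 77/3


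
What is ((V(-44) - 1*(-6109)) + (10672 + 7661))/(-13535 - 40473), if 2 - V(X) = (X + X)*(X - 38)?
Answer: -4307/13502 ≈ -0.31899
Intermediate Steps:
V(X) = 2 - 2*X*(-38 + X) (V(X) = 2 - (X + X)*(X - 38) = 2 - 2*X*(-38 + X))
((V(-44) - 1*(-6109)) + (10672 + 7661))/(-13535 - 40473) = (((2 - 2*(-44)**2 + 76*(-44)) - 1*(-6109)) + (10672 + 7661))/(-13535 - 40473) = (((2 - 2*1936 - 3344) + 6109) + 18333)/(-54008) = (((2 - 3872 - 3344) + 6109) + 18333)*(-1/54008) = ((-7214 + 6109) + 18333)*(-1/54008) = (-1105 + 18333)*(-1/54008) = 17228*(-1/54008) = -4307/13502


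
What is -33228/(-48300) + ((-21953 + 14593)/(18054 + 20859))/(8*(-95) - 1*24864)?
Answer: 49303894813/71667044925 ≈ 0.68796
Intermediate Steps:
-33228/(-48300) + ((-21953 + 14593)/(18054 + 20859))/(8*(-95) - 1*24864) = -33228*(-1/48300) + (-7360/38913)/(-760 - 24864) = 2769/4025 - 7360*1/38913/(-25624) = 2769/4025 - 7360/38913*(-1/25624) = 2769/4025 + 920/124638339 = 49303894813/71667044925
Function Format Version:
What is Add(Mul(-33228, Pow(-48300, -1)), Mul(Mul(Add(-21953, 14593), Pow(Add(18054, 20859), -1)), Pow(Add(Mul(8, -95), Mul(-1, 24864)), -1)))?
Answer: Rational(49303894813, 71667044925) ≈ 0.68796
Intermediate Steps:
Add(Mul(-33228, Pow(-48300, -1)), Mul(Mul(Add(-21953, 14593), Pow(Add(18054, 20859), -1)), Pow(Add(Mul(8, -95), Mul(-1, 24864)), -1))) = Add(Mul(-33228, Rational(-1, 48300)), Mul(Mul(-7360, Pow(38913, -1)), Pow(Add(-760, -24864), -1))) = Add(Rational(2769, 4025), Mul(Mul(-7360, Rational(1, 38913)), Pow(-25624, -1))) = Add(Rational(2769, 4025), Mul(Rational(-7360, 38913), Rational(-1, 25624))) = Add(Rational(2769, 4025), Rational(920, 124638339)) = Rational(49303894813, 71667044925)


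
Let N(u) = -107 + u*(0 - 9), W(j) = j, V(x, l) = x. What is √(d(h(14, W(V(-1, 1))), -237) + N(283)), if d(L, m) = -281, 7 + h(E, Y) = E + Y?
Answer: I*√2935 ≈ 54.176*I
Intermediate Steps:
h(E, Y) = -7 + E + Y (h(E, Y) = -7 + (E + Y) = -7 + E + Y)
N(u) = -107 - 9*u (N(u) = -107 + u*(-9) = -107 - 9*u)
√(d(h(14, W(V(-1, 1))), -237) + N(283)) = √(-281 + (-107 - 9*283)) = √(-281 + (-107 - 2547)) = √(-281 - 2654) = √(-2935) = I*√2935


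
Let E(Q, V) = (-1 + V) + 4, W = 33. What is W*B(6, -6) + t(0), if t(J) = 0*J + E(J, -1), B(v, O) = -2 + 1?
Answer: -31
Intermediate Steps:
B(v, O) = -1
E(Q, V) = 3 + V
t(J) = 2 (t(J) = 0*J + (3 - 1) = 0 + 2 = 2)
W*B(6, -6) + t(0) = 33*(-1) + 2 = -33 + 2 = -31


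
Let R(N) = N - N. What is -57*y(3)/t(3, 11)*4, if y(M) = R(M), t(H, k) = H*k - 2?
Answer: 0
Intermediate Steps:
t(H, k) = -2 + H*k
R(N) = 0
y(M) = 0
-57*y(3)/t(3, 11)*4 = -0/(-2 + 3*11)*4 = -0/(-2 + 33)*4 = -0/31*4 = -57*0*4 = 0*4 = 0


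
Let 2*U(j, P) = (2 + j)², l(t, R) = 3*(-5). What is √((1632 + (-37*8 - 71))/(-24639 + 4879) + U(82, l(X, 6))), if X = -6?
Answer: √3443773541/988 ≈ 59.396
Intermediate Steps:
l(t, R) = -15
U(j, P) = (2 + j)²/2
√((1632 + (-37*8 - 71))/(-24639 + 4879) + U(82, l(X, 6))) = √((1632 + (-37*8 - 71))/(-24639 + 4879) + (2 + 82)²/2) = √((1632 + (-296 - 71))/(-19760) + (½)*84²) = √((1632 - 367)*(-1/19760) + (½)*7056) = √(1265*(-1/19760) + 3528) = √(-253/3952 + 3528) = √(13942403/3952) = √3443773541/988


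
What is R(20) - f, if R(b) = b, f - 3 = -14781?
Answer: 14798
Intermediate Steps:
f = -14778 (f = 3 - 14781 = -14778)
R(20) - f = 20 - 1*(-14778) = 20 + 14778 = 14798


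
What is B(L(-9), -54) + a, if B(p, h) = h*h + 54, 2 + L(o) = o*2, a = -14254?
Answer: -11284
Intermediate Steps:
L(o) = -2 + 2*o (L(o) = -2 + o*2 = -2 + 2*o)
B(p, h) = 54 + h² (B(p, h) = h² + 54 = 54 + h²)
B(L(-9), -54) + a = (54 + (-54)²) - 14254 = (54 + 2916) - 14254 = 2970 - 14254 = -11284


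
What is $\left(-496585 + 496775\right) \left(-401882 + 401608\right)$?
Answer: $-52060$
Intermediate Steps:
$\left(-496585 + 496775\right) \left(-401882 + 401608\right) = 190 \left(-274\right) = -52060$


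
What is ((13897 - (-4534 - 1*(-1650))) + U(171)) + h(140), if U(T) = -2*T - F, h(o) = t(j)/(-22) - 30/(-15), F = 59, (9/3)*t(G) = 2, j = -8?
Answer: 540605/33 ≈ 16382.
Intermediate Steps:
t(G) = ⅔ (t(G) = (⅓)*2 = ⅔)
h(o) = 65/33 (h(o) = (⅔)/(-22) - 30/(-15) = (⅔)*(-1/22) - 30*(-1/15) = -1/33 + 2 = 65/33)
U(T) = -59 - 2*T (U(T) = -2*T - 1*59 = -2*T - 59 = -59 - 2*T)
((13897 - (-4534 - 1*(-1650))) + U(171)) + h(140) = ((13897 - (-4534 - 1*(-1650))) + (-59 - 2*171)) + 65/33 = ((13897 - (-4534 + 1650)) + (-59 - 342)) + 65/33 = ((13897 - 1*(-2884)) - 401) + 65/33 = ((13897 + 2884) - 401) + 65/33 = (16781 - 401) + 65/33 = 16380 + 65/33 = 540605/33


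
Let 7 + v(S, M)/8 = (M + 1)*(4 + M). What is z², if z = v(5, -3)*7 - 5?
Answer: 259081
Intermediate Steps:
v(S, M) = -56 + 8*(1 + M)*(4 + M) (v(S, M) = -56 + 8*((M + 1)*(4 + M)) = -56 + 8*((1 + M)*(4 + M)) = -56 + 8*(1 + M)*(4 + M))
z = -509 (z = (-24 + 8*(-3)² + 40*(-3))*7 - 5 = (-24 + 8*9 - 120)*7 - 5 = (-24 + 72 - 120)*7 - 5 = -72*7 - 5 = -504 - 5 = -509)
z² = (-509)² = 259081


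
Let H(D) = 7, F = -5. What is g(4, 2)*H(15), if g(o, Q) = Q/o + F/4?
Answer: -21/4 ≈ -5.2500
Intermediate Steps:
g(o, Q) = -5/4 + Q/o (g(o, Q) = Q/o - 5/4 = -5/4 + Q/o)
g(4, 2)*H(15) = (-5/4 + 2/4)*7 = (-5/4 + 2*(¼))*7 = (-5/4 + ½)*7 = -¾*7 = -21/4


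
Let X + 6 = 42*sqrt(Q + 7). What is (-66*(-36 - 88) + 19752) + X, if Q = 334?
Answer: 27930 + 42*sqrt(341) ≈ 28706.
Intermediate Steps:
X = -6 + 42*sqrt(341) (X = -6 + 42*sqrt(334 + 7) = -6 + 42*sqrt(341) ≈ 769.58)
(-66*(-36 - 88) + 19752) + X = (-66*(-36 - 88) + 19752) + (-6 + 42*sqrt(341)) = (-66*(-124) + 19752) + (-6 + 42*sqrt(341)) = (8184 + 19752) + (-6 + 42*sqrt(341)) = 27936 + (-6 + 42*sqrt(341)) = 27930 + 42*sqrt(341)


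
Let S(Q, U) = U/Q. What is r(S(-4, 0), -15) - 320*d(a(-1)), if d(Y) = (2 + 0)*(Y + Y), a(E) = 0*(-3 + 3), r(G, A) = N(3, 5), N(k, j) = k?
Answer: 3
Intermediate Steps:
r(G, A) = 3
a(E) = 0 (a(E) = 0*0 = 0)
d(Y) = 4*Y (d(Y) = 2*(2*Y) = 4*Y)
r(S(-4, 0), -15) - 320*d(a(-1)) = 3 - 1280*0 = 3 - 320*0 = 3 + 0 = 3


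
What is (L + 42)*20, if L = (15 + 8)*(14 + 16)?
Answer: 14640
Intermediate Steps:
L = 690 (L = 23*30 = 690)
(L + 42)*20 = (690 + 42)*20 = 732*20 = 14640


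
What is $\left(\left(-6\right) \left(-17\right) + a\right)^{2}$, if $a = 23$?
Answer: $15625$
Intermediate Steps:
$\left(\left(-6\right) \left(-17\right) + a\right)^{2} = \left(\left(-6\right) \left(-17\right) + 23\right)^{2} = \left(102 + 23\right)^{2} = 125^{2} = 15625$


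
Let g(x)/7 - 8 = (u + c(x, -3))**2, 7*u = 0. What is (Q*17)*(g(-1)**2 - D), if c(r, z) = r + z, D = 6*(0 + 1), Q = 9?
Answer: 4317354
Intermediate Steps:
u = 0 (u = (1/7)*0 = 0)
D = 6 (D = 6*1 = 6)
g(x) = 56 + 7*(-3 + x)**2 (g(x) = 56 + 7*(0 + (x - 3))**2 = 56 + 7*(0 + (-3 + x))**2 = 56 + 7*(-3 + x)**2)
(Q*17)*(g(-1)**2 - D) = (9*17)*((56 + 7*(-3 - 1)**2)**2 - 1*6) = 153*((56 + 7*(-4)**2)**2 - 6) = 153*((56 + 7*16)**2 - 6) = 153*((56 + 112)**2 - 6) = 153*(168**2 - 6) = 153*(28224 - 6) = 153*28218 = 4317354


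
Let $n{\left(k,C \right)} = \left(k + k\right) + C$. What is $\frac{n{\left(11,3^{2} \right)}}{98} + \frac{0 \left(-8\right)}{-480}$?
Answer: $\frac{31}{98} \approx 0.31633$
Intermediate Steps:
$n{\left(k,C \right)} = C + 2 k$ ($n{\left(k,C \right)} = 2 k + C = C + 2 k$)
$\frac{n{\left(11,3^{2} \right)}}{98} + \frac{0 \left(-8\right)}{-480} = \frac{3^{2} + 2 \cdot 11}{98} + \frac{0 \left(-8\right)}{-480} = \left(9 + 22\right) \frac{1}{98} + 0 \left(- \frac{1}{480}\right) = 31 \cdot \frac{1}{98} + 0 = \frac{31}{98} + 0 = \frac{31}{98}$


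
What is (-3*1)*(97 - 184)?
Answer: 261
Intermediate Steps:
(-3*1)*(97 - 184) = -3*(-87) = 261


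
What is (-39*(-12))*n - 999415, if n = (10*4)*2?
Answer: -961975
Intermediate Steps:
n = 80 (n = 40*2 = 80)
(-39*(-12))*n - 999415 = -39*(-12)*80 - 999415 = 468*80 - 999415 = 37440 - 999415 = -961975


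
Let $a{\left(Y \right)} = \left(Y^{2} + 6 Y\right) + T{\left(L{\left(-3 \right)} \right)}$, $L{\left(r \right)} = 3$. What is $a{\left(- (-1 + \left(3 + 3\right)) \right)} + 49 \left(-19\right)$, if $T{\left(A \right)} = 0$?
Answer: $-936$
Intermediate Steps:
$a{\left(Y \right)} = Y^{2} + 6 Y$ ($a{\left(Y \right)} = \left(Y^{2} + 6 Y\right) + 0 = Y^{2} + 6 Y$)
$a{\left(- (-1 + \left(3 + 3\right)) \right)} + 49 \left(-19\right) = - (-1 + \left(3 + 3\right)) \left(6 - \left(-1 + \left(3 + 3\right)\right)\right) + 49 \left(-19\right) = - (-1 + 6) \left(6 - \left(-1 + 6\right)\right) - 931 = \left(-1\right) 5 \left(6 - 5\right) - 931 = - 5 \left(6 - 5\right) - 931 = \left(-5\right) 1 - 931 = -5 - 931 = -936$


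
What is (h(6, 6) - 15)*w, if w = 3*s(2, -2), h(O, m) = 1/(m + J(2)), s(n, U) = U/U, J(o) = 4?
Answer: -447/10 ≈ -44.700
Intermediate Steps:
s(n, U) = 1
h(O, m) = 1/(4 + m) (h(O, m) = 1/(m + 4) = 1/(4 + m))
w = 3 (w = 3*1 = 3)
(h(6, 6) - 15)*w = (1/(4 + 6) - 15)*3 = (1/10 - 15)*3 = (⅒ - 15)*3 = -149/10*3 = -447/10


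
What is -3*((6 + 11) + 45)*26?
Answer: -4836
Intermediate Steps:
-3*((6 + 11) + 45)*26 = -3*(17 + 45)*26 = -186*26 = -3*1612 = -4836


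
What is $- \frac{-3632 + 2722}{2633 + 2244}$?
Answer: $\frac{910}{4877} \approx 0.18659$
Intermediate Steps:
$- \frac{-3632 + 2722}{2633 + 2244} = - \frac{-910}{4877} = \left(-1\right) \left(- \frac{910}{4877}\right) = \frac{910}{4877}$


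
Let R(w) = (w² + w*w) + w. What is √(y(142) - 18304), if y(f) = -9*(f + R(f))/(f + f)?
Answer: I*√19591 ≈ 139.97*I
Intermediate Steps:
R(w) = w + 2*w² (R(w) = (w² + w²) + w = 2*w² + w = w + 2*w²)
y(f) = -9*(f + f*(1 + 2*f))/(2*f) (y(f) = -9*(f + f*(1 + 2*f))/(f + f) = -9*(f + f*(1 + 2*f))/(2*f))
√(y(142) - 18304) = √((-9 - 9*142) - 18304) = √((-9 - 1278) - 18304) = √(-1287 - 18304) = √(-19591) = I*√19591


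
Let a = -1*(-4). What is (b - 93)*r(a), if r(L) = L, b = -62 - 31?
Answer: -744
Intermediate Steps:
a = 4
b = -93
(b - 93)*r(a) = (-93 - 93)*4 = -186*4 = -744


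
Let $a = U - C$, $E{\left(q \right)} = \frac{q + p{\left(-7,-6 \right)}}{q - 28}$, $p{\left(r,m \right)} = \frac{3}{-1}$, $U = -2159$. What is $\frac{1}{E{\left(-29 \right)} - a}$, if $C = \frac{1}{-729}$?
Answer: $\frac{13851}{29912066} \approx 0.00046306$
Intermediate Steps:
$p{\left(r,m \right)} = -3$ ($p{\left(r,m \right)} = 3 \left(-1\right) = -3$)
$E{\left(q \right)} = \frac{-3 + q}{-28 + q}$ ($E{\left(q \right)} = \frac{q - 3}{q - 28} = \frac{-3 + q}{-28 + q}$)
$C = - \frac{1}{729} \approx -0.0013717$
$a = - \frac{1573910}{729}$ ($a = -2159 - - \frac{1}{729} = -2159 + \frac{1}{729} = - \frac{1573910}{729} \approx -2159.0$)
$\frac{1}{E{\left(-29 \right)} - a} = \frac{1}{\frac{-3 - 29}{-28 - 29} - - \frac{1573910}{729}} = \frac{1}{\frac{1}{-57} \left(-32\right) + \frac{1573910}{729}} = \frac{1}{\left(- \frac{1}{57}\right) \left(-32\right) + \frac{1573910}{729}} = \frac{1}{\frac{32}{57} + \frac{1573910}{729}} = \frac{1}{\frac{29912066}{13851}} = \frac{13851}{29912066}$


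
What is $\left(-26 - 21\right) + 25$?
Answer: $-22$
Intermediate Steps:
$\left(-26 - 21\right) + 25 = -47 + 25 = -22$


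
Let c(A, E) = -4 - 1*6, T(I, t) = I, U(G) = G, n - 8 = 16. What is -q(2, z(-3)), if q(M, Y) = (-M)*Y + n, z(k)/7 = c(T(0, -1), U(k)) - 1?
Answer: -178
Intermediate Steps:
n = 24 (n = 8 + 16 = 24)
c(A, E) = -10 (c(A, E) = -4 - 6 = -10)
z(k) = -77 (z(k) = 7*(-10 - 1) = 7*(-11) = -77)
q(M, Y) = 24 - M*Y (q(M, Y) = (-M)*Y + 24 = -M*Y + 24 = 24 - M*Y)
-q(2, z(-3)) = -(24 - 1*2*(-77)) = -(24 + 154) = -1*178 = -178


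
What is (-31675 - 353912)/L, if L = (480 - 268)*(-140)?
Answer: 385587/29680 ≈ 12.991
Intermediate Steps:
L = -29680 (L = 212*(-140) = -29680)
(-31675 - 353912)/L = (-31675 - 353912)/(-29680) = -385587*(-1/29680) = 385587/29680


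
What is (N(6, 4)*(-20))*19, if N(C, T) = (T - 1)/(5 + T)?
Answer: -380/3 ≈ -126.67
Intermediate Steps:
N(C, T) = (-1 + T)/(5 + T)
(N(6, 4)*(-20))*19 = (((-1 + 4)/(5 + 4))*(-20))*19 = ((3/9)*(-20))*19 = (((⅑)*3)*(-20))*19 = ((⅓)*(-20))*19 = -20/3*19 = -380/3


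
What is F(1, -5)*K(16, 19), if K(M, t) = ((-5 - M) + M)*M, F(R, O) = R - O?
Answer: -480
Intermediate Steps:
K(M, t) = -5*M
F(1, -5)*K(16, 19) = (1 - 1*(-5))*(-5*16) = (1 + 5)*(-80) = 6*(-80) = -480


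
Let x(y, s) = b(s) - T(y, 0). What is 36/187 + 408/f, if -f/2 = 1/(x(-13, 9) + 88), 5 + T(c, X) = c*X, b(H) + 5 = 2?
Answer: -3433284/187 ≈ -18360.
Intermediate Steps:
b(H) = -3 (b(H) = -5 + 2 = -3)
T(c, X) = -5 + X*c (T(c, X) = -5 + c*X = -5 + X*c)
x(y, s) = 2 (x(y, s) = -3 - (-5 + 0*y) = -3 - (-5 + 0) = -3 - 1*(-5) = -3 + 5 = 2)
f = -1/45 (f = -2/(2 + 88) = -2/90 = -2*1/90 = -1/45 ≈ -0.022222)
36/187 + 408/f = 36/187 + 408/(-1/45) = 36*(1/187) + 408*(-45) = 36/187 - 18360 = -3433284/187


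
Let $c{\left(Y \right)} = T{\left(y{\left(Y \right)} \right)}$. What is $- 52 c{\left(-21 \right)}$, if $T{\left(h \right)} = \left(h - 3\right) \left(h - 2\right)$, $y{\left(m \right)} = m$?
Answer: $-28704$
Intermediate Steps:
$T{\left(h \right)} = \left(-3 + h\right) \left(-2 + h\right)$
$c{\left(Y \right)} = 6 + Y^{2} - 5 Y$
$- 52 c{\left(-21 \right)} = - 52 \left(6 + \left(-21\right)^{2} - -105\right) = - 52 \left(6 + 441 + 105\right) = \left(-52\right) 552 = -28704$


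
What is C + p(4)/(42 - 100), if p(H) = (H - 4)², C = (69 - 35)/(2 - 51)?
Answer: -34/49 ≈ -0.69388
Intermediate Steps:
C = -34/49 (C = 34/(-49) = 34*(-1/49) = -34/49 ≈ -0.69388)
p(H) = (-4 + H)²
C + p(4)/(42 - 100) = -34/49 + (-4 + 4)²/(42 - 100) = -34/49 + 0²/(-58) = -34/49 + 0*(-1/58) = -34/49 + 0 = -34/49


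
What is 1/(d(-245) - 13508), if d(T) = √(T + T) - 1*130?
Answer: -6819/92997767 - 7*I*√10/185995534 ≈ -7.3324e-5 - 1.1901e-7*I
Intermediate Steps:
d(T) = -130 + √2*√T (d(T) = √(2*T) - 130 = √2*√T - 130 = -130 + √2*√T)
1/(d(-245) - 13508) = 1/((-130 + √2*√(-245)) - 13508) = 1/((-130 + √2*(7*I*√5)) - 13508) = 1/((-130 + 7*I*√10) - 13508) = 1/(-13638 + 7*I*√10)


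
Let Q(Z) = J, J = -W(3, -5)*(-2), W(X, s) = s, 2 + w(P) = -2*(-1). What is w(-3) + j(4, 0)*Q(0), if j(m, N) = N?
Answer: 0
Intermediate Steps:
w(P) = 0 (w(P) = -2 - 2*(-1) = -2 + 2 = 0)
J = -10 (J = -1*(-5)*(-2) = 5*(-2) = -10)
Q(Z) = -10
w(-3) + j(4, 0)*Q(0) = 0 + 0*(-10) = 0 + 0 = 0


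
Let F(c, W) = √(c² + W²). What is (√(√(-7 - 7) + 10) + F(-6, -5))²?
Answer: (√61 + √(10 + I*√14))² ≈ 121.23 + 12.83*I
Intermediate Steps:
F(c, W) = √(W² + c²)
(√(√(-7 - 7) + 10) + F(-6, -5))² = (√(√(-7 - 7) + 10) + √((-5)² + (-6)²))² = (√(√(-14) + 10) + √(25 + 36))² = (√(I*√14 + 10) + √61)² = (√(10 + I*√14) + √61)² = (√61 + √(10 + I*√14))²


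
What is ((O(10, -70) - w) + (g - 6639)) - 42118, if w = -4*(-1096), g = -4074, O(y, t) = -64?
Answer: -57279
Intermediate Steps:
w = 4384
((O(10, -70) - w) + (g - 6639)) - 42118 = ((-64 - 1*4384) + (-4074 - 6639)) - 42118 = ((-64 - 4384) - 10713) - 42118 = (-4448 - 10713) - 42118 = -15161 - 42118 = -57279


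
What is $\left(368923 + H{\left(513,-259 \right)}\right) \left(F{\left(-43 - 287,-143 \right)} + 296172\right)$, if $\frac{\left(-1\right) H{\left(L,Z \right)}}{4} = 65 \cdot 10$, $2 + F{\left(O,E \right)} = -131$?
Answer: $108445894597$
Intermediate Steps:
$F{\left(O,E \right)} = -133$ ($F{\left(O,E \right)} = -2 - 131 = -133$)
$H{\left(L,Z \right)} = -2600$ ($H{\left(L,Z \right)} = - 4 \cdot 65 \cdot 10 = \left(-4\right) 650 = -2600$)
$\left(368923 + H{\left(513,-259 \right)}\right) \left(F{\left(-43 - 287,-143 \right)} + 296172\right) = \left(368923 - 2600\right) \left(-133 + 296172\right) = 366323 \cdot 296039 = 108445894597$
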